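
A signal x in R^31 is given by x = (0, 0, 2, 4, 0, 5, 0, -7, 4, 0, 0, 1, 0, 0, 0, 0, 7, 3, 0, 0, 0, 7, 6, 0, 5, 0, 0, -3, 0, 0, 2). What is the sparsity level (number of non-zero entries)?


Non-zero positions: [2, 3, 5, 7, 8, 11, 16, 17, 21, 22, 24, 27, 30].
Sparsity = 13.

13


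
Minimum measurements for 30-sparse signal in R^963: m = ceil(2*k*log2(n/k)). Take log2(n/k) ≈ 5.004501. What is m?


log2(n/k) = log2(963/30) ≈ 5.004501.
2*k*log2(n/k) ≈ 2*30*5.004501 = 300.27006.
m = ceil(300.27006) = 301.

301


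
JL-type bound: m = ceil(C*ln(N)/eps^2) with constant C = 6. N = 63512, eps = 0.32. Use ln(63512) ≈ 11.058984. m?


ln(63512) ≈ 11.058984.
eps^2 = 0.32^2 = 0.1024.
C*ln(N)/eps^2 ≈ 6*11.058984/0.1024 ≈ 647.9873.
m = ceil(647.9873) = 648.

648


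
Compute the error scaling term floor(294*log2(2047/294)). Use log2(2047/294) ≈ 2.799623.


log2(n/k) = log2(2047/294) ≈ 2.799623.
k*log2(n/k) ≈ 294*2.799623 = 823.089162.
floor(823.089162) = 823.

823


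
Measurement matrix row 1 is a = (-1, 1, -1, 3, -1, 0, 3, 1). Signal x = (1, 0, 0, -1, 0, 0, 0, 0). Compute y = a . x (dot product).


Non-zero terms: ['-1*1', '3*-1']
Products: [-1, -3]
y = sum = -4.

-4


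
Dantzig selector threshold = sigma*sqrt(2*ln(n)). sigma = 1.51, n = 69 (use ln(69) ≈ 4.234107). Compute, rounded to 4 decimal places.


ln(69) ≈ 4.234107.
2*ln(n) ≈ 8.468214.
sqrt(2*ln(n)) ≈ sqrt(8.468214) ≈ 2.91002.
threshold ≈ 1.51*2.91002 = 4.3941302 ≈ 4.3941.

4.3941


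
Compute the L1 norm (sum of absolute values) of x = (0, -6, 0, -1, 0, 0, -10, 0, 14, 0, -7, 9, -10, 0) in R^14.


Non-zero entries: [(1, -6), (3, -1), (6, -10), (8, 14), (10, -7), (11, 9), (12, -10)]
Absolute values: [6, 1, 10, 14, 7, 9, 10]
||x||_1 = sum = 57.

57


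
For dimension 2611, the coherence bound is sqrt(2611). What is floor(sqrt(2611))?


51^2 = 2601 <= 2611 < 2704 = 52^2, so 51 <= sqrt(2611) < 52.
floor(sqrt(2611)) = 51.

51


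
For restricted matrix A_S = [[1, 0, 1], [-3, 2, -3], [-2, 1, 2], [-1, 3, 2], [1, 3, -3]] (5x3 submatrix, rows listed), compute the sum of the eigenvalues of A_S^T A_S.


Sum of eigenvalues of A_S^T A_S = trace(A_S^T A_S) = sum of squared column norms of A_S.
A_S^T A_S diagonal: [16, 23, 27].
trace = 16 + 23 + 27 = 66.

66


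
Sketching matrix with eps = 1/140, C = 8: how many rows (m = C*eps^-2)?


1/eps = 140.
(1/eps)^2 = 19600.
m = 8*19600 = 156800.

156800


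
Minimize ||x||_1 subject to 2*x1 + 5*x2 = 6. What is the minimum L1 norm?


Axis intercepts:
  x1 = 3, x2 = 0: L1 = 3
  x1 = 0, x2 = 6/5: L1 = 6/5
x* = (0, 6/5)
||x*||_1 = 6/5.

6/5


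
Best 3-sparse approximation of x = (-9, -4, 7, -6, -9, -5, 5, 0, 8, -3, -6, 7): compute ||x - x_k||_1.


Sorted |x_i| descending: [9, 9, 8, 7, 7, 6, 6, 5, 5, 4, 3, 0]
Keep top 3: [9, 9, 8]
Tail entries: [7, 7, 6, 6, 5, 5, 4, 3, 0]
L1 error = sum of tail = 43.

43


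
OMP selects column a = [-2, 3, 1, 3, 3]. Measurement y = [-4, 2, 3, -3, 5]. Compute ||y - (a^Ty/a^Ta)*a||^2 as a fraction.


a^T a = 32.
a^T y = 23.
coeff = 23/32 = 23/32.
||r||^2 = 1487/32.

1487/32


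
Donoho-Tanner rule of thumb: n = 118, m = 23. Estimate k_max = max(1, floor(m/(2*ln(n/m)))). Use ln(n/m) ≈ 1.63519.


n/m = 118/23.
ln(n/m) ≈ 1.63519.
2*ln(n/m) ≈ 3.27038.
m/(2*ln(n/m)) ≈ 23/3.27038 ≈ 7.0328.
floor = 7.
k_max = max(1, 7) = 7.

7


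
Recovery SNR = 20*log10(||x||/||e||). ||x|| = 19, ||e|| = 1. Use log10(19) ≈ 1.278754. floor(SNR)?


||x||/||e|| = 19/1 = 19.
log10(19) ≈ 1.278754.
20*log10(||x||/||e||) ≈ 20*1.278754 = 25.57508.
floor(25.57508) = 25.

25


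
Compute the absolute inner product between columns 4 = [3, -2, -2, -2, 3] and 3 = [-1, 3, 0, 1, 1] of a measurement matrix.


Inner product: 3*-1 + -2*3 + -2*0 + -2*1 + 3*1
Products: [-3, -6, 0, -2, 3]
Sum = -8.
|dot| = 8.

8


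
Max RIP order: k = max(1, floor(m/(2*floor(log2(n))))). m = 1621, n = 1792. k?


floor(log2(1792)) = 10.
2*10 = 20.
m/(2*floor(log2(n))) = 1621/20 ≈ 81.05.
floor = 81.
k = max(1, 81) = 81.

81


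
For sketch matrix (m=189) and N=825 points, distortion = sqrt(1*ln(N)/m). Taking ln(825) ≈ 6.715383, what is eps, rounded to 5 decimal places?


ln(825) ≈ 6.715383.
1*ln(N)/m ≈ 1*6.715383/189 ≈ 0.03553113.
eps = sqrt(0.03553113) ≈ 0.188497 ≈ 0.18850.

0.18850


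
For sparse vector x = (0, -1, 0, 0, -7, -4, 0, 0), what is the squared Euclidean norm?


Non-zero entries: [(1, -1), (4, -7), (5, -4)]
Squares: [1, 49, 16]
||x||_2^2 = sum = 66.

66


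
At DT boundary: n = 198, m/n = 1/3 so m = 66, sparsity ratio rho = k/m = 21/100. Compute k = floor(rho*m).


m = 1/3*198 = 66.
rho = 21/100.
rho*m = 21/100*66 = 13.86.
k = floor(13.86) = 13.

13


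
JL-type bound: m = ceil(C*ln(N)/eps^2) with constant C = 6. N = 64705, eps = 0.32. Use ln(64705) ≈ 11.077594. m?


ln(64705) ≈ 11.077594.
eps^2 = 0.32^2 = 0.1024.
C*ln(N)/eps^2 ≈ 6*11.077594/0.1024 ≈ 649.0778.
m = ceil(649.0778) = 650.

650


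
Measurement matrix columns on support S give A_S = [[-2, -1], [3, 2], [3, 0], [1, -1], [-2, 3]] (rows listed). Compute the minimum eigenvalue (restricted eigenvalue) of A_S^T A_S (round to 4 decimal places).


A_S^T A_S = [[27, 1], [1, 15]].
trace = 42.
det = 404.
disc = trace^2 - 4*det = 1764 - 4*404 = 148.
sqrt(148) ≈ 12.165525.
lam_min = (42 - sqrt(148))/2 ≈ (42 - 12.165525)/2 = 14.9172375 ≈ 14.9172.

14.9172


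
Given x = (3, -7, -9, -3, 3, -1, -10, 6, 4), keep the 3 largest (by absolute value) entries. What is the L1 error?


Sorted |x_i| descending: [10, 9, 7, 6, 4, 3, 3, 3, 1]
Keep top 3: [10, 9, 7]
Tail entries: [6, 4, 3, 3, 3, 1]
L1 error = sum of tail = 20.

20


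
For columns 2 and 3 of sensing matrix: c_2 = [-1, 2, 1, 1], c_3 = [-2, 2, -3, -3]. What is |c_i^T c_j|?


Inner product: -1*-2 + 2*2 + 1*-3 + 1*-3
Products: [2, 4, -3, -3]
Sum = 0.
|dot| = 0.

0


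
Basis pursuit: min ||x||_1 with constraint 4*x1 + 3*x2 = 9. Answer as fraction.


Axis intercepts:
  x1 = 9/4, x2 = 0: L1 = 9/4
  x1 = 0, x2 = 3: L1 = 3
x* = (9/4, 0)
||x*||_1 = 9/4.

9/4


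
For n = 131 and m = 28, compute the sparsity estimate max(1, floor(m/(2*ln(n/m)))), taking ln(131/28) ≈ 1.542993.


n/m = 131/28.
ln(n/m) ≈ 1.542993.
2*ln(n/m) ≈ 3.085986.
m/(2*ln(n/m)) ≈ 28/3.085986 ≈ 9.0733.
floor = 9.
k_max = max(1, 9) = 9.

9


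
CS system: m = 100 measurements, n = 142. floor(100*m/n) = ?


100*m/n = 100*100/142 ≈ 70.4225.
floor = 70.

70


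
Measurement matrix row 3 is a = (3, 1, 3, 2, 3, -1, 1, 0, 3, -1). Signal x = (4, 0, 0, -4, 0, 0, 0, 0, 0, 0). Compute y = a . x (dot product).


Non-zero terms: ['3*4', '2*-4']
Products: [12, -8]
y = sum = 4.

4


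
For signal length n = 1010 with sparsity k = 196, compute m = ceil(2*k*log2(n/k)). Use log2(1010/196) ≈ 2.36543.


log2(n/k) = log2(1010/196) ≈ 2.36543.
2*k*log2(n/k) ≈ 2*196*2.36543 = 927.24856.
m = ceil(927.24856) = 928.

928


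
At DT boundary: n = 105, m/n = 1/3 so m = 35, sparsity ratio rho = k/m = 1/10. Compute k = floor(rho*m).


m = 1/3*105 = 35.
rho = 1/10.
rho*m = 1/10*35 = 3.5.
k = floor(3.5) = 3.

3


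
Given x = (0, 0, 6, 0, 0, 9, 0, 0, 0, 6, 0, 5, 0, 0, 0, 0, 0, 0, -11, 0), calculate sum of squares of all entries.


Non-zero entries: [(2, 6), (5, 9), (9, 6), (11, 5), (18, -11)]
Squares: [36, 81, 36, 25, 121]
||x||_2^2 = sum = 299.

299


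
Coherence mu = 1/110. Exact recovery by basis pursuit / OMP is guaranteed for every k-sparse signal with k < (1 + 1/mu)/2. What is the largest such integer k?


1/mu = 110.
1 + 1/mu = 111.
(1 + 1/mu)/2 = 55.5 is not an integer, so k_max = floor(55.5) = 55.

55


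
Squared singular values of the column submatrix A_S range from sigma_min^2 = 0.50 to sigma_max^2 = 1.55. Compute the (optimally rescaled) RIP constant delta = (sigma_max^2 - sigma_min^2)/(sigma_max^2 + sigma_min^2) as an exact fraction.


lambda_max - lambda_min = 1.55 - 0.50 = 1.05.
lambda_max + lambda_min = 1.55 + 0.50 = 2.05.
delta = 1.05/2.05 = 105/205 = 21/41.

21/41


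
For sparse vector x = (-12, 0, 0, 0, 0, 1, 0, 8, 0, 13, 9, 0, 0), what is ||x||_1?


Non-zero entries: [(0, -12), (5, 1), (7, 8), (9, 13), (10, 9)]
Absolute values: [12, 1, 8, 13, 9]
||x||_1 = sum = 43.

43


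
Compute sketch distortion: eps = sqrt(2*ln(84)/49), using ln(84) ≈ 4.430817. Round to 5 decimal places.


ln(84) ≈ 4.430817.
2*ln(N)/m ≈ 2*4.430817/49 ≈ 0.18084967.
eps = sqrt(0.18084967) ≈ 0.4252642 ≈ 0.42526.

0.42526


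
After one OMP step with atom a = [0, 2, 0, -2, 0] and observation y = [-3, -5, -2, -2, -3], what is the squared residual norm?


a^T a = 8.
a^T y = -6.
coeff = -6/8 = -3/4.
||r||^2 = 93/2.

93/2


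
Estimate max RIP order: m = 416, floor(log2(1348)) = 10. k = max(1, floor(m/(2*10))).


floor(log2(1348)) = 10.
2*10 = 20.
m/(2*floor(log2(n))) = 416/20 ≈ 20.8.
floor = 20.
k = max(1, 20) = 20.

20


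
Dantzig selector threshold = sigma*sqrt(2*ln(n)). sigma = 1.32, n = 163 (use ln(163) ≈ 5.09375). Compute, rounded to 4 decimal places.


ln(163) ≈ 5.09375.
2*ln(n) ≈ 10.1875.
sqrt(2*ln(n)) ≈ sqrt(10.1875) ≈ 3.191786.
threshold ≈ 1.32*3.191786 = 4.21315752 ≈ 4.2132.

4.2132


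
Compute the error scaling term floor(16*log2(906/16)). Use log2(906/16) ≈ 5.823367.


log2(n/k) = log2(906/16) ≈ 5.823367.
k*log2(n/k) ≈ 16*5.823367 = 93.173872.
floor(93.173872) = 93.

93


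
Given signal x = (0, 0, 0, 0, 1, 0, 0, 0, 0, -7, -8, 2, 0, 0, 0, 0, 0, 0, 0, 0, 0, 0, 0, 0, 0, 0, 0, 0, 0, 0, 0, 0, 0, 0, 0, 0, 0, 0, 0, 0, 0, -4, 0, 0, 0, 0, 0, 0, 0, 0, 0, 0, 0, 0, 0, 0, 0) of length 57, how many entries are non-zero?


Non-zero positions: [4, 9, 10, 11, 41].
Sparsity = 5.

5


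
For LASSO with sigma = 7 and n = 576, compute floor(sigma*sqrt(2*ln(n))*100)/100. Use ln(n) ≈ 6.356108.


ln(576) ≈ 6.356108.
2*ln(n) ≈ 12.712216.
sqrt(2*ln(n)) ≈ sqrt(12.712216) ≈ 3.565419.
lambda ≈ 7*3.565419 = 24.957933.
floor(lambda*100)/100 = 24.95.

24.95


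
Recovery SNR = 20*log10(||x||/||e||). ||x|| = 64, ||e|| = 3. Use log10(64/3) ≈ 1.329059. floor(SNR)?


||x||/||e|| = 64/3.
log10(64/3) ≈ 1.329059.
20*log10(||x||/||e||) ≈ 20*1.329059 = 26.58118.
floor(26.58118) = 26.

26


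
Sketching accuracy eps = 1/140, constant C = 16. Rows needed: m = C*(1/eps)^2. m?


1/eps = 140.
(1/eps)^2 = 19600.
m = 16*19600 = 313600.

313600


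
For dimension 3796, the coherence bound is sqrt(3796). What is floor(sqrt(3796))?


61^2 = 3721 <= 3796 < 3844 = 62^2, so 61 <= sqrt(3796) < 62.
floor(sqrt(3796)) = 61.

61


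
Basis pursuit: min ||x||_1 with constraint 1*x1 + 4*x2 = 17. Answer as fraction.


Axis intercepts:
  x1 = 17, x2 = 0: L1 = 17
  x1 = 0, x2 = 17/4: L1 = 17/4
x* = (0, 17/4)
||x*||_1 = 17/4.

17/4


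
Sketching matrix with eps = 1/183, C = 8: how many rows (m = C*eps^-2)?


1/eps = 183.
(1/eps)^2 = 33489.
m = 8*33489 = 267912.

267912


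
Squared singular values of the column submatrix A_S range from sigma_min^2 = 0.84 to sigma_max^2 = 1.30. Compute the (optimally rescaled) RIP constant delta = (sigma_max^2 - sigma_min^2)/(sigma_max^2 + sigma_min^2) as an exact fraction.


lambda_max - lambda_min = 1.30 - 0.84 = 0.46.
lambda_max + lambda_min = 1.30 + 0.84 = 2.14.
delta = 0.46/2.14 = 46/214 = 23/107.

23/107


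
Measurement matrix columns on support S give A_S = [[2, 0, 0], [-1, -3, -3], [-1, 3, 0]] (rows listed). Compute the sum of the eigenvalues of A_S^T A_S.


Sum of eigenvalues of A_S^T A_S = trace(A_S^T A_S) = sum of squared column norms of A_S.
A_S^T A_S diagonal: [6, 18, 9].
trace = 6 + 18 + 9 = 33.

33


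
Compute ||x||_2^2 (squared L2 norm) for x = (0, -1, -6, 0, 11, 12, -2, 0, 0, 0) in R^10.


Non-zero entries: [(1, -1), (2, -6), (4, 11), (5, 12), (6, -2)]
Squares: [1, 36, 121, 144, 4]
||x||_2^2 = sum = 306.

306


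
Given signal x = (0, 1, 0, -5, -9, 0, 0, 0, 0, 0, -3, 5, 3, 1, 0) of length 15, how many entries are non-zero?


Non-zero positions: [1, 3, 4, 10, 11, 12, 13].
Sparsity = 7.

7


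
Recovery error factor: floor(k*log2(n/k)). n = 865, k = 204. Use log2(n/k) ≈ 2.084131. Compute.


log2(n/k) = log2(865/204) ≈ 2.084131.
k*log2(n/k) ≈ 204*2.084131 = 425.162724.
floor(425.162724) = 425.

425


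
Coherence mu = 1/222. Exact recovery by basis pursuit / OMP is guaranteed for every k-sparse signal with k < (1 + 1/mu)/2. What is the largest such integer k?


1/mu = 222.
1 + 1/mu = 223.
(1 + 1/mu)/2 = 111.5 is not an integer, so k_max = floor(111.5) = 111.

111


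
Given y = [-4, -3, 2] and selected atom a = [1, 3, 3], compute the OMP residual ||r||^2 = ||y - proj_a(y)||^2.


a^T a = 19.
a^T y = -7.
coeff = -7/19 = -7/19.
||r||^2 = 502/19.

502/19


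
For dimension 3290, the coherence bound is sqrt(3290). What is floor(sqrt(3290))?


57^2 = 3249 <= 3290 < 3364 = 58^2, so 57 <= sqrt(3290) < 58.
floor(sqrt(3290)) = 57.

57


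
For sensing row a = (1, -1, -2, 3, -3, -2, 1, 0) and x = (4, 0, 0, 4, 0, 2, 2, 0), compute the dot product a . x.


Non-zero terms: ['1*4', '3*4', '-2*2', '1*2']
Products: [4, 12, -4, 2]
y = sum = 14.

14


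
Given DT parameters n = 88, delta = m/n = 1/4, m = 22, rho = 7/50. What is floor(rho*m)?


m = 1/4*88 = 22.
rho = 7/50.
rho*m = 7/50*22 = 3.08.
k = floor(3.08) = 3.

3


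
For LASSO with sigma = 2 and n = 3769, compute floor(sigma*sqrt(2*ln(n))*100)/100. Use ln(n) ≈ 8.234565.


ln(3769) ≈ 8.234565.
2*ln(n) ≈ 16.46913.
sqrt(2*ln(n)) ≈ sqrt(16.46913) ≈ 4.058218.
lambda ≈ 2*4.058218 = 8.116436.
floor(lambda*100)/100 = 8.11.

8.11


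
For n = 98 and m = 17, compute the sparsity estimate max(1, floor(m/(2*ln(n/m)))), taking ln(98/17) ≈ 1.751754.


n/m = 98/17.
ln(n/m) ≈ 1.751754.
2*ln(n/m) ≈ 3.503508.
m/(2*ln(n/m)) ≈ 17/3.503508 ≈ 4.8523.
floor = 4.
k_max = max(1, 4) = 4.

4


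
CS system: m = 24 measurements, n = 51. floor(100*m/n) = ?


100*m/n = 100*24/51 ≈ 47.0588.
floor = 47.

47


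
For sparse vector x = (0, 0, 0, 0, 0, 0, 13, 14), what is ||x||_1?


Non-zero entries: [(6, 13), (7, 14)]
Absolute values: [13, 14]
||x||_1 = sum = 27.

27


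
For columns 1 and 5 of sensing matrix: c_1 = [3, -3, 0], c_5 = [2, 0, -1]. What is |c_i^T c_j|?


Inner product: 3*2 + -3*0 + 0*-1
Products: [6, 0, 0]
Sum = 6.
|dot| = 6.

6


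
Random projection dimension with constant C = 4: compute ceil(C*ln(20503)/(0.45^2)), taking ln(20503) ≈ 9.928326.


ln(20503) ≈ 9.928326.
eps^2 = 0.45^2 = 0.2025.
C*ln(N)/eps^2 ≈ 4*9.928326/0.2025 ≈ 196.1151.
m = ceil(196.1151) = 197.

197


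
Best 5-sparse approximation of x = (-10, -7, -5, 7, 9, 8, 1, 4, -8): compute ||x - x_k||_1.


Sorted |x_i| descending: [10, 9, 8, 8, 7, 7, 5, 4, 1]
Keep top 5: [10, 9, 8, 8, 7]
Tail entries: [7, 5, 4, 1]
L1 error = sum of tail = 17.

17


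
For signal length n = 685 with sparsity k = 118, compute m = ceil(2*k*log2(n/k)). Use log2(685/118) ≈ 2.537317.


log2(n/k) = log2(685/118) ≈ 2.537317.
2*k*log2(n/k) ≈ 2*118*2.537317 = 598.806812.
m = ceil(598.806812) = 599.

599


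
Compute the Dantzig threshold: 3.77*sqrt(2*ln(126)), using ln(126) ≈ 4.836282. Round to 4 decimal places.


ln(126) ≈ 4.836282.
2*ln(n) ≈ 9.672564.
sqrt(2*ln(n)) ≈ sqrt(9.672564) ≈ 3.110075.
threshold ≈ 3.77*3.110075 = 11.72498275 ≈ 11.7250.

11.7250


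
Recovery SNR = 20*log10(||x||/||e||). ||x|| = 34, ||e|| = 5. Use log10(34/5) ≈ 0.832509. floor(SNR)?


||x||/||e|| = 34/5.
log10(34/5) ≈ 0.832509.
20*log10(||x||/||e||) ≈ 20*0.832509 = 16.65018.
floor(16.65018) = 16.

16


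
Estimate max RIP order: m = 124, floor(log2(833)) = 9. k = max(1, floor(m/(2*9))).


floor(log2(833)) = 9.
2*9 = 18.
m/(2*floor(log2(n))) = 124/18 ≈ 6.8889.
floor = 6.
k = max(1, 6) = 6.

6


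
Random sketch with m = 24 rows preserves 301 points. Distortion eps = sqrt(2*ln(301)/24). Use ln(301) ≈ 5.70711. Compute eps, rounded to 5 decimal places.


ln(301) ≈ 5.70711.
2*ln(N)/m ≈ 2*5.70711/24 ≈ 0.4755925.
eps = sqrt(0.4755925) ≈ 0.6896321 ≈ 0.68963.

0.68963


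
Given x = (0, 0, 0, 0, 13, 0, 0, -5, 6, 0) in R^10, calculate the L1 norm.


Non-zero entries: [(4, 13), (7, -5), (8, 6)]
Absolute values: [13, 5, 6]
||x||_1 = sum = 24.

24


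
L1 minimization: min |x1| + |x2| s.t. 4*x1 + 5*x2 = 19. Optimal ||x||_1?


Axis intercepts:
  x1 = 19/4, x2 = 0: L1 = 19/4
  x1 = 0, x2 = 19/5: L1 = 19/5
x* = (0, 19/5)
||x*||_1 = 19/5.

19/5


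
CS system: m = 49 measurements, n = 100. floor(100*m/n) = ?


100*m/n = 100*49/100 ≈ 49.0.
floor = 49.

49


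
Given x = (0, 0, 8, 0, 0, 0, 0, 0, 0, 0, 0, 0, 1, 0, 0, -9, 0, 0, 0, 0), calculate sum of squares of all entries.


Non-zero entries: [(2, 8), (12, 1), (15, -9)]
Squares: [64, 1, 81]
||x||_2^2 = sum = 146.

146


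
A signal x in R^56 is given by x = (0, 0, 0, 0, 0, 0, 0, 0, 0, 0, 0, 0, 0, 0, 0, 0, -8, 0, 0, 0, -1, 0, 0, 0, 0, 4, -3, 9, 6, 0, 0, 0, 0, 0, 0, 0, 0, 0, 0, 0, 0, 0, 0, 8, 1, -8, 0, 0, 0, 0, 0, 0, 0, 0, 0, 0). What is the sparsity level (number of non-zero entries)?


Non-zero positions: [16, 20, 25, 26, 27, 28, 43, 44, 45].
Sparsity = 9.

9


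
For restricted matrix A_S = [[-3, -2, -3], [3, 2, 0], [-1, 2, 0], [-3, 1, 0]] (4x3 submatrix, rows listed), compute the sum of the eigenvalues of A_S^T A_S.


Sum of eigenvalues of A_S^T A_S = trace(A_S^T A_S) = sum of squared column norms of A_S.
A_S^T A_S diagonal: [28, 13, 9].
trace = 28 + 13 + 9 = 50.

50


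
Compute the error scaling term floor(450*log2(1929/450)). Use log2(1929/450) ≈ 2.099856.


log2(n/k) = log2(1929/450) ≈ 2.099856.
k*log2(n/k) ≈ 450*2.099856 = 944.9352.
floor(944.9352) = 944.

944


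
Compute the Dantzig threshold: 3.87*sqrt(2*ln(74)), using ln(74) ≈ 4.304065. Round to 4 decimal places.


ln(74) ≈ 4.304065.
2*ln(n) ≈ 8.60813.
sqrt(2*ln(n)) ≈ sqrt(8.60813) ≈ 2.933961.
threshold ≈ 3.87*2.933961 = 11.35442907 ≈ 11.3544.

11.3544


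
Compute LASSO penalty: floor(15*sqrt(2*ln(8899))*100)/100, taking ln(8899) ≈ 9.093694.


ln(8899) ≈ 9.093694.
2*ln(n) ≈ 18.187388.
sqrt(2*ln(n)) ≈ sqrt(18.187388) ≈ 4.264667.
lambda ≈ 15*4.264667 = 63.970005.
floor(lambda*100)/100 = 63.97.

63.97


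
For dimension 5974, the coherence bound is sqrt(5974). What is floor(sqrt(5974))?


77^2 = 5929 <= 5974 < 6084 = 78^2, so 77 <= sqrt(5974) < 78.
floor(sqrt(5974)) = 77.

77


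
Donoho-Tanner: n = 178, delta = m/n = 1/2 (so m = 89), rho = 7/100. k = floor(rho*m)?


m = 1/2*178 = 89.
rho = 7/100.
rho*m = 7/100*89 = 6.23.
k = floor(6.23) = 6.

6


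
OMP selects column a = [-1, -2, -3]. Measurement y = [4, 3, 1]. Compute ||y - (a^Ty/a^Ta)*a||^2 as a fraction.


a^T a = 14.
a^T y = -13.
coeff = -13/14 = -13/14.
||r||^2 = 195/14.

195/14


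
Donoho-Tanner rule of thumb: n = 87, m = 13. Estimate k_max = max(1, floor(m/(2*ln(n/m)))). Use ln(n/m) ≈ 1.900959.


n/m = 87/13.
ln(n/m) ≈ 1.900959.
2*ln(n/m) ≈ 3.801918.
m/(2*ln(n/m)) ≈ 13/3.801918 ≈ 3.4193.
floor = 3.
k_max = max(1, 3) = 3.

3


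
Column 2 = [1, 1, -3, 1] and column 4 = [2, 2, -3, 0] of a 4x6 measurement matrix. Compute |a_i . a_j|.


Inner product: 1*2 + 1*2 + -3*-3 + 1*0
Products: [2, 2, 9, 0]
Sum = 13.
|dot| = 13.

13


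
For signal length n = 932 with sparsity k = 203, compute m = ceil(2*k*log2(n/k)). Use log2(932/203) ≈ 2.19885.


log2(n/k) = log2(932/203) ≈ 2.19885.
2*k*log2(n/k) ≈ 2*203*2.19885 = 892.7331.
m = ceil(892.7331) = 893.

893


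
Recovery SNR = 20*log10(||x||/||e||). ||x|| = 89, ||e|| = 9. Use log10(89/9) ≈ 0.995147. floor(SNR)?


||x||/||e|| = 89/9.
log10(89/9) ≈ 0.995147.
20*log10(||x||/||e||) ≈ 20*0.995147 = 19.90294.
floor(19.90294) = 19.

19


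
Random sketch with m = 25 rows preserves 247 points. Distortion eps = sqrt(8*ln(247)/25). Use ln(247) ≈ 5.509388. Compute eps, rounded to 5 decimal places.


ln(247) ≈ 5.509388.
8*ln(N)/m ≈ 8*5.509388/25 ≈ 1.76300416.
eps = sqrt(1.76300416) ≈ 1.3277817 ≈ 1.32778.

1.32778


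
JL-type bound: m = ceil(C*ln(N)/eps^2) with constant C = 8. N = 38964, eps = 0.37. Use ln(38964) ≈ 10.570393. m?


ln(38964) ≈ 10.570393.
eps^2 = 0.37^2 = 0.1369.
C*ln(N)/eps^2 ≈ 8*10.570393/0.1369 ≈ 617.7001.
m = ceil(617.7001) = 618.

618


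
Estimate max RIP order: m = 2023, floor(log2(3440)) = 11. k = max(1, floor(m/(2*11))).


floor(log2(3440)) = 11.
2*11 = 22.
m/(2*floor(log2(n))) = 2023/22 ≈ 91.9545.
floor = 91.
k = max(1, 91) = 91.

91


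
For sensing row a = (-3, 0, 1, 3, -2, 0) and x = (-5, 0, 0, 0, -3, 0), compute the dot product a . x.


Non-zero terms: ['-3*-5', '-2*-3']
Products: [15, 6]
y = sum = 21.

21


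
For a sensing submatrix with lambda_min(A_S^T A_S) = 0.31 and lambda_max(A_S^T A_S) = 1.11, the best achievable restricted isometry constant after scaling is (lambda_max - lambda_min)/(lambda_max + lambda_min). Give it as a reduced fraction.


lambda_max - lambda_min = 1.11 - 0.31 = 0.80.
lambda_max + lambda_min = 1.11 + 0.31 = 1.42.
delta = 0.80/1.42 = 80/142 = 40/71.

40/71


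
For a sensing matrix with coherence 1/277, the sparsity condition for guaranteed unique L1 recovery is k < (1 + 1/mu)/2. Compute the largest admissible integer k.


1/mu = 277.
1 + 1/mu = 278.
(1 + 1/mu)/2 = 139 is an integer and the inequality is strict, so k_max = 139 - 1 = 138.

138


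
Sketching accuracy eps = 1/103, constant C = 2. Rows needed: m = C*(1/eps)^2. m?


1/eps = 103.
(1/eps)^2 = 10609.
m = 2*10609 = 21218.

21218


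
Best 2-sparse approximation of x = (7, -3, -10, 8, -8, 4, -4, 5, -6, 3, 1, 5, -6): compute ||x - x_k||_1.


Sorted |x_i| descending: [10, 8, 8, 7, 6, 6, 5, 5, 4, 4, 3, 3, 1]
Keep top 2: [10, 8]
Tail entries: [8, 7, 6, 6, 5, 5, 4, 4, 3, 3, 1]
L1 error = sum of tail = 52.

52


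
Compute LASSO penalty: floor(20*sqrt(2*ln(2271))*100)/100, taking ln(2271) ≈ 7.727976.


ln(2271) ≈ 7.727976.
2*ln(n) ≈ 15.455952.
sqrt(2*ln(n)) ≈ sqrt(15.455952) ≈ 3.931406.
lambda ≈ 20*3.931406 = 78.62812.
floor(lambda*100)/100 = 78.62.

78.62


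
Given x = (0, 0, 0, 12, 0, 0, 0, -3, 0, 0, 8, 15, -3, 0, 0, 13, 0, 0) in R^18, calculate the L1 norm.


Non-zero entries: [(3, 12), (7, -3), (10, 8), (11, 15), (12, -3), (15, 13)]
Absolute values: [12, 3, 8, 15, 3, 13]
||x||_1 = sum = 54.

54


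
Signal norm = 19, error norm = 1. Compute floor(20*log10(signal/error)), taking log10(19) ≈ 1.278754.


||x||/||e|| = 19/1 = 19.
log10(19) ≈ 1.278754.
20*log10(||x||/||e||) ≈ 20*1.278754 = 25.57508.
floor(25.57508) = 25.

25


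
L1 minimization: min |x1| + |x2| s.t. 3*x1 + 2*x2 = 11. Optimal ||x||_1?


Axis intercepts:
  x1 = 11/3, x2 = 0: L1 = 11/3
  x1 = 0, x2 = 11/2: L1 = 11/2
x* = (11/3, 0)
||x*||_1 = 11/3.

11/3


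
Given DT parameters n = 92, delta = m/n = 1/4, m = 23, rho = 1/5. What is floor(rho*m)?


m = 1/4*92 = 23.
rho = 1/5.
rho*m = 1/5*23 = 4.6.
k = floor(4.6) = 4.

4


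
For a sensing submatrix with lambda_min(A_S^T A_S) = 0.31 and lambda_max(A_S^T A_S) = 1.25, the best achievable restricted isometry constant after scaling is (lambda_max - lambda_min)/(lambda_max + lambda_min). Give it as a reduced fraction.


lambda_max - lambda_min = 1.25 - 0.31 = 0.94.
lambda_max + lambda_min = 1.25 + 0.31 = 1.56.
delta = 0.94/1.56 = 94/156 = 47/78.

47/78


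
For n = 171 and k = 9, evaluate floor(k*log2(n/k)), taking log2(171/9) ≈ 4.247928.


log2(n/k) = log2(171/9) ≈ 4.247928.
k*log2(n/k) ≈ 9*4.247928 = 38.231352.
floor(38.231352) = 38.

38


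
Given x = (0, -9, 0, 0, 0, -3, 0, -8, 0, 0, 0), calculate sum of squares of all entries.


Non-zero entries: [(1, -9), (5, -3), (7, -8)]
Squares: [81, 9, 64]
||x||_2^2 = sum = 154.

154


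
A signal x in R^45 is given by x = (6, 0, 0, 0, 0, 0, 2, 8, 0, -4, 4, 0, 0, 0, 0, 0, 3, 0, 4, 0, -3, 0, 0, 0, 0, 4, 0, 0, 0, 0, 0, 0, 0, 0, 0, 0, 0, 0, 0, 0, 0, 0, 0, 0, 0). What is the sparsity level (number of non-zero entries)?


Non-zero positions: [0, 6, 7, 9, 10, 16, 18, 20, 25].
Sparsity = 9.

9


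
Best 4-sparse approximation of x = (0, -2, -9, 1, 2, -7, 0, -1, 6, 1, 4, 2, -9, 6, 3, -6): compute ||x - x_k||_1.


Sorted |x_i| descending: [9, 9, 7, 6, 6, 6, 4, 3, 2, 2, 2, 1, 1, 1, 0, 0]
Keep top 4: [9, 9, 7, 6]
Tail entries: [6, 6, 4, 3, 2, 2, 2, 1, 1, 1, 0, 0]
L1 error = sum of tail = 28.

28


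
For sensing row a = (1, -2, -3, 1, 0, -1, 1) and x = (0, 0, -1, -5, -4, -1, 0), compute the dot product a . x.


Non-zero terms: ['-3*-1', '1*-5', '0*-4', '-1*-1']
Products: [3, -5, 0, 1]
y = sum = -1.

-1


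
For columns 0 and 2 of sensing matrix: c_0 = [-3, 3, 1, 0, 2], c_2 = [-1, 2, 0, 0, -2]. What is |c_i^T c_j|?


Inner product: -3*-1 + 3*2 + 1*0 + 0*0 + 2*-2
Products: [3, 6, 0, 0, -4]
Sum = 5.
|dot| = 5.

5


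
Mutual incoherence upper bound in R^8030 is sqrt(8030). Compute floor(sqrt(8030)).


89^2 = 7921 <= 8030 < 8100 = 90^2, so 89 <= sqrt(8030) < 90.
floor(sqrt(8030)) = 89.

89


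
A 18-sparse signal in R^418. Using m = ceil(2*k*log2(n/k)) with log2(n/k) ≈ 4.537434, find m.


log2(n/k) = log2(418/18) ≈ 4.537434.
2*k*log2(n/k) ≈ 2*18*4.537434 = 163.347624.
m = ceil(163.347624) = 164.

164


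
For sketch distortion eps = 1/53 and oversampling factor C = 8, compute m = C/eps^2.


1/eps = 53.
(1/eps)^2 = 2809.
m = 8*2809 = 22472.

22472


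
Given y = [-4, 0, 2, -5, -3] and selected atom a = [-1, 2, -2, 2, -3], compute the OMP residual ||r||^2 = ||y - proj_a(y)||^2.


a^T a = 22.
a^T y = -1.
coeff = -1/22 = -1/22.
||r||^2 = 1187/22.

1187/22


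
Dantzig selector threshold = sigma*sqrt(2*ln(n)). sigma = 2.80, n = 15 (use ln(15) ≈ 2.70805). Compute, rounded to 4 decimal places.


ln(15) ≈ 2.70805.
2*ln(n) ≈ 5.4161.
sqrt(2*ln(n)) ≈ sqrt(5.4161) ≈ 2.327252.
threshold ≈ 2.80*2.327252 = 6.5163056 ≈ 6.5163.

6.5163


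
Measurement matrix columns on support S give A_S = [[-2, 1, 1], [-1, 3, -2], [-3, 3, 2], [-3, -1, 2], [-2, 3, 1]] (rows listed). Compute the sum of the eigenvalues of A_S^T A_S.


Sum of eigenvalues of A_S^T A_S = trace(A_S^T A_S) = sum of squared column norms of A_S.
A_S^T A_S diagonal: [27, 29, 14].
trace = 27 + 29 + 14 = 70.

70


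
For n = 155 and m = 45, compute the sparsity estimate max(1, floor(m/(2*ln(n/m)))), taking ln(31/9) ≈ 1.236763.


n/m = 155/45 = 31/9.
ln(n/m) ≈ 1.236763.
2*ln(n/m) ≈ 2.473526.
m/(2*ln(n/m)) ≈ 45/2.473526 ≈ 18.1927.
floor = 18.
k_max = max(1, 18) = 18.

18


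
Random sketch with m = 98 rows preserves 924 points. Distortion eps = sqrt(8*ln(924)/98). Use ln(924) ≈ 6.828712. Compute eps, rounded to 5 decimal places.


ln(924) ≈ 6.828712.
8*ln(N)/m ≈ 8*6.828712/98 ≈ 0.55744588.
eps = sqrt(0.55744588) ≈ 0.746623 ≈ 0.74662.

0.74662


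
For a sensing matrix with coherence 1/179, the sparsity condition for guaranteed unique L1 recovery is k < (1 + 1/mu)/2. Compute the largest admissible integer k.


1/mu = 179.
1 + 1/mu = 180.
(1 + 1/mu)/2 = 90 is an integer and the inequality is strict, so k_max = 90 - 1 = 89.

89


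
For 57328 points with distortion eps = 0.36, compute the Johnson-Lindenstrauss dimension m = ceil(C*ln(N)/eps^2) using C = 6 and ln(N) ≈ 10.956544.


ln(57328) ≈ 10.956544.
eps^2 = 0.36^2 = 0.1296.
C*ln(N)/eps^2 ≈ 6*10.956544/0.1296 ≈ 507.2474.
m = ceil(507.2474) = 508.

508


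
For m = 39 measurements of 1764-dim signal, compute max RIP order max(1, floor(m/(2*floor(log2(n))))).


floor(log2(1764)) = 10.
2*10 = 20.
m/(2*floor(log2(n))) = 39/20 ≈ 1.95.
floor = 1.
k = max(1, 1) = 1.

1


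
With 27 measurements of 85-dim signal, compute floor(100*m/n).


100*m/n = 100*27/85 ≈ 31.7647.
floor = 31.

31


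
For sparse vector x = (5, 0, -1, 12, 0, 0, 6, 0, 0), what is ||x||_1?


Non-zero entries: [(0, 5), (2, -1), (3, 12), (6, 6)]
Absolute values: [5, 1, 12, 6]
||x||_1 = sum = 24.

24


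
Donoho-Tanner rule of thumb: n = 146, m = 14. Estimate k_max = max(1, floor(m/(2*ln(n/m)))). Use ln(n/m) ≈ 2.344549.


n/m = 146/14 = 73/7.
ln(n/m) ≈ 2.344549.
2*ln(n/m) ≈ 4.689098.
m/(2*ln(n/m)) ≈ 14/4.689098 ≈ 2.9856.
floor = 2.
k_max = max(1, 2) = 2.

2


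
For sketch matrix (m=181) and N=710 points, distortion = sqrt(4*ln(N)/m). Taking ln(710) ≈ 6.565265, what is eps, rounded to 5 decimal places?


ln(710) ≈ 6.565265.
4*ln(N)/m ≈ 4*6.565265/181 ≈ 0.14508873.
eps = sqrt(0.14508873) ≈ 0.3809051 ≈ 0.38091.

0.38091


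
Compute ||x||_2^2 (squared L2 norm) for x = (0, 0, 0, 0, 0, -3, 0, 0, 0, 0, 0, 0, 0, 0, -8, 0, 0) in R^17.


Non-zero entries: [(5, -3), (14, -8)]
Squares: [9, 64]
||x||_2^2 = sum = 73.

73


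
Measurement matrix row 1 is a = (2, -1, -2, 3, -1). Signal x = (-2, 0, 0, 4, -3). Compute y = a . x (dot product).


Non-zero terms: ['2*-2', '3*4', '-1*-3']
Products: [-4, 12, 3]
y = sum = 11.

11


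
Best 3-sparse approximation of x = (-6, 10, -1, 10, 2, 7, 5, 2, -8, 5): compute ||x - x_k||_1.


Sorted |x_i| descending: [10, 10, 8, 7, 6, 5, 5, 2, 2, 1]
Keep top 3: [10, 10, 8]
Tail entries: [7, 6, 5, 5, 2, 2, 1]
L1 error = sum of tail = 28.

28


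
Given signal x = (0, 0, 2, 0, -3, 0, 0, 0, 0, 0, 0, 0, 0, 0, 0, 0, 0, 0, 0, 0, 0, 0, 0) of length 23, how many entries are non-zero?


Non-zero positions: [2, 4].
Sparsity = 2.

2


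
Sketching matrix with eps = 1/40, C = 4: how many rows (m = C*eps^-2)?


1/eps = 40.
(1/eps)^2 = 1600.
m = 4*1600 = 6400.

6400


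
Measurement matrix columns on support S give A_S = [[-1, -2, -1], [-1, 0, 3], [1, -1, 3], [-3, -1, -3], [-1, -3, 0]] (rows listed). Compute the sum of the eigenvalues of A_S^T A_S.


Sum of eigenvalues of A_S^T A_S = trace(A_S^T A_S) = sum of squared column norms of A_S.
A_S^T A_S diagonal: [13, 15, 28].
trace = 13 + 15 + 28 = 56.

56


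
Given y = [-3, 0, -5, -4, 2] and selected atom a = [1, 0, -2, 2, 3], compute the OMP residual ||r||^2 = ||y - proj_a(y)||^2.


a^T a = 18.
a^T y = 5.
coeff = 5/18 = 5/18.
||r||^2 = 947/18.

947/18


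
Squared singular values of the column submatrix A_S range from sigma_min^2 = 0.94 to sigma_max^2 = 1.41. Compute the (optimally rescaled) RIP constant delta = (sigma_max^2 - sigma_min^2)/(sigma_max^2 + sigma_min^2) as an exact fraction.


lambda_max - lambda_min = 1.41 - 0.94 = 0.47.
lambda_max + lambda_min = 1.41 + 0.94 = 2.35.
delta = 0.47/2.35 = 47/235 = 1/5.

1/5


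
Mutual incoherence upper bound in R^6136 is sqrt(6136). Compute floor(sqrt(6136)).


78^2 = 6084 <= 6136 < 6241 = 79^2, so 78 <= sqrt(6136) < 79.
floor(sqrt(6136)) = 78.

78


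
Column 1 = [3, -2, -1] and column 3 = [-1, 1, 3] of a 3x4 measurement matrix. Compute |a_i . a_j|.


Inner product: 3*-1 + -2*1 + -1*3
Products: [-3, -2, -3]
Sum = -8.
|dot| = 8.

8


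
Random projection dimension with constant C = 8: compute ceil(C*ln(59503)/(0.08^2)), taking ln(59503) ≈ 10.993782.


ln(59503) ≈ 10.993782.
eps^2 = 0.08^2 = 0.0064.
C*ln(N)/eps^2 ≈ 8*10.993782/0.0064 ≈ 13742.2275.
m = ceil(13742.2275) = 13743.

13743


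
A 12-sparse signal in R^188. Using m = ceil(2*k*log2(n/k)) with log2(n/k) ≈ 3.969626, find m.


log2(n/k) = log2(188/12) ≈ 3.969626.
2*k*log2(n/k) ≈ 2*12*3.969626 = 95.271024.
m = ceil(95.271024) = 96.

96


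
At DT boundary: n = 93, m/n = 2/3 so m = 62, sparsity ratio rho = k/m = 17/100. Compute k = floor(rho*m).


m = 2/3*93 = 62.
rho = 17/100.
rho*m = 17/100*62 = 10.54.
k = floor(10.54) = 10.

10


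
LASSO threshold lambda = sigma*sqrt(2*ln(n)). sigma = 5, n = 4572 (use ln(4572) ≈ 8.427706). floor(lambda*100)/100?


ln(4572) ≈ 8.427706.
2*ln(n) ≈ 16.855412.
sqrt(2*ln(n)) ≈ sqrt(16.855412) ≈ 4.105534.
lambda ≈ 5*4.105534 = 20.52767.
floor(lambda*100)/100 = 20.52.

20.52


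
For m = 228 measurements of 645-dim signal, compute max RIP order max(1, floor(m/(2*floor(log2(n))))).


floor(log2(645)) = 9.
2*9 = 18.
m/(2*floor(log2(n))) = 228/18 ≈ 12.6667.
floor = 12.
k = max(1, 12) = 12.

12


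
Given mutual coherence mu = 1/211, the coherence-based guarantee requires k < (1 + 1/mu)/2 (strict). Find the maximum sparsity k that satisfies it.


1/mu = 211.
1 + 1/mu = 212.
(1 + 1/mu)/2 = 106 is an integer and the inequality is strict, so k_max = 106 - 1 = 105.

105


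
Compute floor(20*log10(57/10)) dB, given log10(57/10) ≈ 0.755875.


||x||/||e|| = 57/10.
log10(57/10) ≈ 0.755875.
20*log10(||x||/||e||) ≈ 20*0.755875 = 15.1175.
floor(15.1175) = 15.

15


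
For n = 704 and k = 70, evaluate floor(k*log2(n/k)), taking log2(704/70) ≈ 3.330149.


log2(n/k) = log2(704/70) ≈ 3.330149.
k*log2(n/k) ≈ 70*3.330149 = 233.11043.
floor(233.11043) = 233.

233


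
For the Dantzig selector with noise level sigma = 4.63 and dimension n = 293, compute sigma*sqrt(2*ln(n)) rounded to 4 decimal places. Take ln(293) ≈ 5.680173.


ln(293) ≈ 5.680173.
2*ln(n) ≈ 11.360346.
sqrt(2*ln(n)) ≈ sqrt(11.360346) ≈ 3.370511.
threshold ≈ 4.63*3.370511 = 15.60546593 ≈ 15.6055.

15.6055


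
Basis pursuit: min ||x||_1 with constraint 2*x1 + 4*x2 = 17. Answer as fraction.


Axis intercepts:
  x1 = 17/2, x2 = 0: L1 = 17/2
  x1 = 0, x2 = 17/4: L1 = 17/4
x* = (0, 17/4)
||x*||_1 = 17/4.

17/4


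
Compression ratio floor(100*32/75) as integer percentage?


100*m/n = 100*32/75 ≈ 42.6667.
floor = 42.

42


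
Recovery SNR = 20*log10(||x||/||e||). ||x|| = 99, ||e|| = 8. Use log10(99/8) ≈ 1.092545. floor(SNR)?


||x||/||e|| = 99/8.
log10(99/8) ≈ 1.092545.
20*log10(||x||/||e||) ≈ 20*1.092545 = 21.8509.
floor(21.8509) = 21.

21


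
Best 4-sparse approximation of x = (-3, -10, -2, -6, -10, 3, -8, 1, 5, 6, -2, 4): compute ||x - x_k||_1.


Sorted |x_i| descending: [10, 10, 8, 6, 6, 5, 4, 3, 3, 2, 2, 1]
Keep top 4: [10, 10, 8, 6]
Tail entries: [6, 5, 4, 3, 3, 2, 2, 1]
L1 error = sum of tail = 26.

26


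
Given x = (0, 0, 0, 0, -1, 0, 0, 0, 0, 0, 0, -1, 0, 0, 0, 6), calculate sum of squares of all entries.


Non-zero entries: [(4, -1), (11, -1), (15, 6)]
Squares: [1, 1, 36]
||x||_2^2 = sum = 38.

38


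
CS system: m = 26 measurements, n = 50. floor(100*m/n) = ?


100*m/n = 100*26/50 ≈ 52.0.
floor = 52.

52


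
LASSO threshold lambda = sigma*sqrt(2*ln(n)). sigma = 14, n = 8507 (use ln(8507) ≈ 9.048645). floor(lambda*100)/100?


ln(8507) ≈ 9.048645.
2*ln(n) ≈ 18.09729.
sqrt(2*ln(n)) ≈ sqrt(18.09729) ≈ 4.254091.
lambda ≈ 14*4.254091 = 59.557274.
floor(lambda*100)/100 = 59.55.

59.55


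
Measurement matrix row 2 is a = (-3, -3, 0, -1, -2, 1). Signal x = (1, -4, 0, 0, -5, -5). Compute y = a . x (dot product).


Non-zero terms: ['-3*1', '-3*-4', '-2*-5', '1*-5']
Products: [-3, 12, 10, -5]
y = sum = 14.

14


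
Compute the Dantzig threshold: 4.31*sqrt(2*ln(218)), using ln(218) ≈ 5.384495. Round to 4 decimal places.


ln(218) ≈ 5.384495.
2*ln(n) ≈ 10.76899.
sqrt(2*ln(n)) ≈ sqrt(10.76899) ≈ 3.281614.
threshold ≈ 4.31*3.281614 = 14.14375634 ≈ 14.1438.

14.1438


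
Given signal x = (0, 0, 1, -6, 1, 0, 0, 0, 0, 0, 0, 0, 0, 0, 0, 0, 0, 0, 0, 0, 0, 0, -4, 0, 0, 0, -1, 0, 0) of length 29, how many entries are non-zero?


Non-zero positions: [2, 3, 4, 22, 26].
Sparsity = 5.

5


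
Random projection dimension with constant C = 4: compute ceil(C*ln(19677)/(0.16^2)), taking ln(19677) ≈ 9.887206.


ln(19677) ≈ 9.887206.
eps^2 = 0.16^2 = 0.0256.
C*ln(N)/eps^2 ≈ 4*9.887206/0.0256 ≈ 1544.8759.
m = ceil(1544.8759) = 1545.

1545


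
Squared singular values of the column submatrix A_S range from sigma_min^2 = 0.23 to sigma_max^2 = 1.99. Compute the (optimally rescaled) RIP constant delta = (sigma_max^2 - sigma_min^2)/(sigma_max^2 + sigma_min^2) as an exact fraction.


lambda_max - lambda_min = 1.99 - 0.23 = 1.76.
lambda_max + lambda_min = 1.99 + 0.23 = 2.22.
delta = 1.76/2.22 = 176/222 = 88/111.

88/111


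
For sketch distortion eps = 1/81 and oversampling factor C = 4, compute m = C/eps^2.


1/eps = 81.
(1/eps)^2 = 6561.
m = 4*6561 = 26244.

26244


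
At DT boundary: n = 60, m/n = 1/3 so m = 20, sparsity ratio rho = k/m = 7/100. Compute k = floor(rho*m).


m = 1/3*60 = 20.
rho = 7/100.
rho*m = 7/100*20 = 1.4.
k = floor(1.4) = 1.

1


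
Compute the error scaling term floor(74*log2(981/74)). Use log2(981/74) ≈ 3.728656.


log2(n/k) = log2(981/74) ≈ 3.728656.
k*log2(n/k) ≈ 74*3.728656 = 275.920544.
floor(275.920544) = 275.

275


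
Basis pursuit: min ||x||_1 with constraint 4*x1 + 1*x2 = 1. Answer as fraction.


Axis intercepts:
  x1 = 1/4, x2 = 0: L1 = 1/4
  x1 = 0, x2 = 1: L1 = 1
x* = (1/4, 0)
||x*||_1 = 1/4.

1/4


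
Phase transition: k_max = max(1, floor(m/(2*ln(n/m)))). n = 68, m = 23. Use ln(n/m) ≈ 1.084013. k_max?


n/m = 68/23.
ln(n/m) ≈ 1.084013.
2*ln(n/m) ≈ 2.168026.
m/(2*ln(n/m)) ≈ 23/2.168026 ≈ 10.6087.
floor = 10.
k_max = max(1, 10) = 10.

10


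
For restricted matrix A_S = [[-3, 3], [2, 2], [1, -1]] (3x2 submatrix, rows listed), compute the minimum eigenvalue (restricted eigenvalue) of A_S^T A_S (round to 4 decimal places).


A_S^T A_S = [[14, -6], [-6, 14]].
trace = 28.
det = 160.
disc = trace^2 - 4*det = 784 - 4*160 = 144.
sqrt(144) = 12.
lam_min = (28 - 12)/2 = 8 = 8.0000.

8.0000


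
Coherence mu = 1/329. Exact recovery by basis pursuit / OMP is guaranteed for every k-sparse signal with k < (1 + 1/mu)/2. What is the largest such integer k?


1/mu = 329.
1 + 1/mu = 330.
(1 + 1/mu)/2 = 165 is an integer and the inequality is strict, so k_max = 165 - 1 = 164.

164


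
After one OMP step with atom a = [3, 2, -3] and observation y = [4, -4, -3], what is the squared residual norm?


a^T a = 22.
a^T y = 13.
coeff = 13/22 = 13/22.
||r||^2 = 733/22.

733/22


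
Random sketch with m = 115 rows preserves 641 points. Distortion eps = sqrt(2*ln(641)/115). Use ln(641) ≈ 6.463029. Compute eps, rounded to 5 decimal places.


ln(641) ≈ 6.463029.
2*ln(N)/m ≈ 2*6.463029/115 ≈ 0.1124005.
eps = sqrt(0.1124005) ≈ 0.3352618 ≈ 0.33526.

0.33526


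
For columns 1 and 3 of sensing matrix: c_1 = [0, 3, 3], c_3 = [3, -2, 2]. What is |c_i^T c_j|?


Inner product: 0*3 + 3*-2 + 3*2
Products: [0, -6, 6]
Sum = 0.
|dot| = 0.

0


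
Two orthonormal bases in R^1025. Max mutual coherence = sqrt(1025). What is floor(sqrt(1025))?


32^2 = 1024 <= 1025 < 1089 = 33^2, so 32 <= sqrt(1025) < 33.
floor(sqrt(1025)) = 32.

32


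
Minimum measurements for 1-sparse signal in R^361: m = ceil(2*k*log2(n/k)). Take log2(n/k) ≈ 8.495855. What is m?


log2(n/k) = log2(361/1) ≈ 8.495855.
2*k*log2(n/k) ≈ 2*1*8.495855 = 16.99171.
m = ceil(16.99171) = 17.

17


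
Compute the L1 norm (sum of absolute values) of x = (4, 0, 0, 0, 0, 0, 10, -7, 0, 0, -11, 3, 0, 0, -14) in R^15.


Non-zero entries: [(0, 4), (6, 10), (7, -7), (10, -11), (11, 3), (14, -14)]
Absolute values: [4, 10, 7, 11, 3, 14]
||x||_1 = sum = 49.

49


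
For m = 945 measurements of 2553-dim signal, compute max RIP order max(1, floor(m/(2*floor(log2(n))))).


floor(log2(2553)) = 11.
2*11 = 22.
m/(2*floor(log2(n))) = 945/22 ≈ 42.9545.
floor = 42.
k = max(1, 42) = 42.

42


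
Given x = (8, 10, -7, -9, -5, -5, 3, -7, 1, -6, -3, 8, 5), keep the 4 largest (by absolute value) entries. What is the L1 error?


Sorted |x_i| descending: [10, 9, 8, 8, 7, 7, 6, 5, 5, 5, 3, 3, 1]
Keep top 4: [10, 9, 8, 8]
Tail entries: [7, 7, 6, 5, 5, 5, 3, 3, 1]
L1 error = sum of tail = 42.

42


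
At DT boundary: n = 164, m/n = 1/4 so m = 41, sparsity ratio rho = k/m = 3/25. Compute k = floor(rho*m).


m = 1/4*164 = 41.
rho = 3/25.
rho*m = 3/25*41 = 4.92.
k = floor(4.92) = 4.

4
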